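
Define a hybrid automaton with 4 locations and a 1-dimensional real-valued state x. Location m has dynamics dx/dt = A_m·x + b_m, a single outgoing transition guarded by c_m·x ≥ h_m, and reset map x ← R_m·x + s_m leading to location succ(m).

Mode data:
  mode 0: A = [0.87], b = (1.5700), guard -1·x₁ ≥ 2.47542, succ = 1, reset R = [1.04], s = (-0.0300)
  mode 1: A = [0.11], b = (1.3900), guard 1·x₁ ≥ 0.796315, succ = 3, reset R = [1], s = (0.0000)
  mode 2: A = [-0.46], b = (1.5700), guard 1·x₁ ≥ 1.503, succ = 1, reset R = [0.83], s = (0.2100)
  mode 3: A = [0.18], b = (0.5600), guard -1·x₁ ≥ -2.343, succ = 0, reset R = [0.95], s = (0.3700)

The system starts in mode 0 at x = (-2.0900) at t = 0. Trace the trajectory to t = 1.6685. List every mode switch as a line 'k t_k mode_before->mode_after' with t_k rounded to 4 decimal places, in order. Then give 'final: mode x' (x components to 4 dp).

Mode 0: guard c·x = 2.4754 hit at Δt = 0.9823 (t = 0.9823), x⁻ = (-2.4754) → reset → x⁺ = (-2.6044), jump to mode 1
Mode 1: flow for 0.6862 to horizon, guard not reached → x = (-1.8179)

1 0.9823 0->1
final: 1 -1.8179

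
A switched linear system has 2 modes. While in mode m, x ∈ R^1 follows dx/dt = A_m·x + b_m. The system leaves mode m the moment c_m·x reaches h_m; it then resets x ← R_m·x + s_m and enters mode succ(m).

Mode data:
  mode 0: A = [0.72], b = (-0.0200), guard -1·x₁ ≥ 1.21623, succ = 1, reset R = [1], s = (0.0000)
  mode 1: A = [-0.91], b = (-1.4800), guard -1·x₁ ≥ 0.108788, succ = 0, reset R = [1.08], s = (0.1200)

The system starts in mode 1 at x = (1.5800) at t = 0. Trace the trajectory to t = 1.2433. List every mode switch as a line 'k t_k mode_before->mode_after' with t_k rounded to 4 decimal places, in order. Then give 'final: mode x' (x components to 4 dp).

1 0.8220 1->0
final: 0 -0.0064

Mode 1: guard c·x = 0.1088 hit at Δt = 0.8220 (t = 0.8220), x⁻ = (-0.1088) → reset → x⁺ = (0.0025), jump to mode 0
Mode 0: flow for 0.4213 to horizon, guard not reached → x = (-0.0064)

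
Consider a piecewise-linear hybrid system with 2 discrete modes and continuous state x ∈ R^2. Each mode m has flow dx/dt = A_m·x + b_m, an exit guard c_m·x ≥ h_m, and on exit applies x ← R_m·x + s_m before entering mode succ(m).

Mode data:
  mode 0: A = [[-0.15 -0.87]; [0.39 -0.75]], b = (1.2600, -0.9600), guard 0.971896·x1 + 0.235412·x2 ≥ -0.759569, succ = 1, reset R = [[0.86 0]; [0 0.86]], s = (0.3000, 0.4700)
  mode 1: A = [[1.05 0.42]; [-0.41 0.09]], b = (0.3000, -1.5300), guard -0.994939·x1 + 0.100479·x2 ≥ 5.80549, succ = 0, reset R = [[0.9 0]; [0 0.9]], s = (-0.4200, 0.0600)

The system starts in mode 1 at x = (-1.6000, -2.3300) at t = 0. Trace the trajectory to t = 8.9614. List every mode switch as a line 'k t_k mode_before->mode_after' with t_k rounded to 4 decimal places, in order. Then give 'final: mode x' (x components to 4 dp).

1 1.0161 1->0
2 2.4329 0->1
3 4.6540 1->0
4 5.9110 0->1
5 8.0600 1->0
final: 0 -1.3618 -3.5844

Mode 1: guard c·x = 5.8055 hit at Δt = 1.0161 (t = 1.0161), x⁻ = (-6.1070, -2.6928) → reset → x⁺ = (-5.9163, -2.3636), jump to mode 0
Mode 0: guard c·x = -0.7596 hit at Δt = 1.4168 (t = 2.4329), x⁻ = (-0.1790, -2.4876) → reset → x⁺ = (0.1461, -1.6694), jump to mode 1
Mode 1: guard c·x = 5.8055 hit at Δt = 2.2211 (t = 4.6540), x⁻ = (-6.2574, -4.1826) → reset → x⁺ = (-6.0517, -3.7043), jump to mode 0
Mode 0: guard c·x = -0.7596 hit at Δt = 1.2570 (t = 5.9110), x⁻ = (-0.0563, -2.9943) → reset → x⁺ = (0.2516, -2.1051), jump to mode 1
Mode 1: guard c·x = 5.8055 hit at Δt = 2.1491 (t = 8.0600), x⁻ = (-6.3036, -4.6401) → reset → x⁺ = (-6.0933, -4.1161), jump to mode 0
Mode 0: flow for 0.9014 to horizon, guard not reached → x = (-1.3618, -3.5844)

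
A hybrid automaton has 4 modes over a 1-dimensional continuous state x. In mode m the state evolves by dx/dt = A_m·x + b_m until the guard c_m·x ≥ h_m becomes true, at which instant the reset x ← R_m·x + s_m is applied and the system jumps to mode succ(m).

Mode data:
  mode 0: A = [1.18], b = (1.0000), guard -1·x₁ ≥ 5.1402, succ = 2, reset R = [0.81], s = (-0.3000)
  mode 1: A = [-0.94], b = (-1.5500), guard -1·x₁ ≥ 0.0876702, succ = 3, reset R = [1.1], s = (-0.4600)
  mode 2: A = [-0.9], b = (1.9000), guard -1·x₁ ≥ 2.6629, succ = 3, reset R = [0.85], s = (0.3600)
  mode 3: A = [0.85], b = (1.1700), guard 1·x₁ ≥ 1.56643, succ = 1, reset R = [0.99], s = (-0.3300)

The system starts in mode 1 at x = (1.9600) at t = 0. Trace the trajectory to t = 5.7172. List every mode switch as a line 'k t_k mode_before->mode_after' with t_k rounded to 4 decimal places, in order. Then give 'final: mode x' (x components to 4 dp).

Mode 1: guard c·x = 0.0877 hit at Δt = 0.8914 (t = 0.8914), x⁻ = (-0.0877) → reset → x⁺ = (-0.5564), jump to mode 3
Mode 3: guard c·x = 1.5664 hit at Δt = 1.5033 (t = 2.3947), x⁻ = (1.5664) → reset → x⁺ = (1.2208), jump to mode 1
Mode 1: guard c·x = 0.0877 hit at Δt = 0.6476 (t = 3.0423), x⁻ = (-0.0877) → reset → x⁺ = (-0.5564), jump to mode 3
Mode 3: guard c·x = 1.5664 hit at Δt = 1.5033 (t = 4.5456), x⁻ = (1.5664) → reset → x⁺ = (1.2208), jump to mode 1
Mode 1: guard c·x = 0.0877 hit at Δt = 0.6476 (t = 5.1931), x⁻ = (-0.0877) → reset → x⁺ = (-0.5564), jump to mode 3
Mode 3: flow for 0.5241 to horizon, guard not reached → x = (-0.0962)

1 0.8914 1->3
2 2.3947 3->1
3 3.0423 1->3
4 4.5456 3->1
5 5.1931 1->3
final: 3 -0.0962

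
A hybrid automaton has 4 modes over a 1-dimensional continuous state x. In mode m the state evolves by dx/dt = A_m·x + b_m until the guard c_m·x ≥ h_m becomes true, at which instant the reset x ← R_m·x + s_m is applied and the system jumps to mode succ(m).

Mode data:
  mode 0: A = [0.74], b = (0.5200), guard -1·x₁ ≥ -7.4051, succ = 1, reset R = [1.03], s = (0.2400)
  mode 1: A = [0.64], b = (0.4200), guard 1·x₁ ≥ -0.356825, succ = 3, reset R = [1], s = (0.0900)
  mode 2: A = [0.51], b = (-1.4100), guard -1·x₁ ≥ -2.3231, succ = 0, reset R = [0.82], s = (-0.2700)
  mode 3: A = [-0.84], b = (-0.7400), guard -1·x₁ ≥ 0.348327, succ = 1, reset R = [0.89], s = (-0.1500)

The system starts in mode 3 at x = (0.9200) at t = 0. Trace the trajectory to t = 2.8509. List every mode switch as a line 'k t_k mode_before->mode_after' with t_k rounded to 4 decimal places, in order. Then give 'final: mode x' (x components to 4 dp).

Mode 3: guard c·x = 0.3483 hit at Δt = 1.4503 (t = 1.4503), x⁻ = (-0.3483) → reset → x⁺ = (-0.4600), jump to mode 1
Mode 1: guard c·x = -0.3568 hit at Δt = 0.6602 (t = 2.1105), x⁻ = (-0.3568) → reset → x⁺ = (-0.2668), jump to mode 3
Mode 3: guard c·x = 0.3483 hit at Δt = 0.1695 (t = 2.2800), x⁻ = (-0.3483) → reset → x⁺ = (-0.4600), jump to mode 1
Mode 1: flow for 0.5709 to horizon, guard not reached → x = (-0.3735)

1 1.4503 3->1
2 2.1105 1->3
3 2.2800 3->1
final: 1 -0.3735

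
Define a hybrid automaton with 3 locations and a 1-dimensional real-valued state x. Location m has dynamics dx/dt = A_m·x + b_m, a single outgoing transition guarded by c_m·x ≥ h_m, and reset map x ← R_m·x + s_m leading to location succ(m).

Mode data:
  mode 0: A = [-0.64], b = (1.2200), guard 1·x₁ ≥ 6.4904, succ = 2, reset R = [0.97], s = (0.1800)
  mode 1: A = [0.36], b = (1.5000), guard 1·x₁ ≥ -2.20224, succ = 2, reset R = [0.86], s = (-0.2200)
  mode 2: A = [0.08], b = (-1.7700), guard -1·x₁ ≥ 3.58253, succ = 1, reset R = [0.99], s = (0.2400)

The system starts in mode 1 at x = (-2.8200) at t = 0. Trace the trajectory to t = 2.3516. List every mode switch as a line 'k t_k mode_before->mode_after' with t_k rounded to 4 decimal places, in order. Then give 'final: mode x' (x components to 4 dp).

1 1.0488 1->2
2 1.7841 2->1
final: 1 -3.1118

Mode 1: guard c·x = -2.2022 hit at Δt = 1.0488 (t = 1.0488), x⁻ = (-2.2022) → reset → x⁺ = (-2.1139), jump to mode 2
Mode 2: guard c·x = 3.5825 hit at Δt = 0.7353 (t = 1.7841), x⁻ = (-3.5825) → reset → x⁺ = (-3.3067), jump to mode 1
Mode 1: flow for 0.5675 to horizon, guard not reached → x = (-3.1118)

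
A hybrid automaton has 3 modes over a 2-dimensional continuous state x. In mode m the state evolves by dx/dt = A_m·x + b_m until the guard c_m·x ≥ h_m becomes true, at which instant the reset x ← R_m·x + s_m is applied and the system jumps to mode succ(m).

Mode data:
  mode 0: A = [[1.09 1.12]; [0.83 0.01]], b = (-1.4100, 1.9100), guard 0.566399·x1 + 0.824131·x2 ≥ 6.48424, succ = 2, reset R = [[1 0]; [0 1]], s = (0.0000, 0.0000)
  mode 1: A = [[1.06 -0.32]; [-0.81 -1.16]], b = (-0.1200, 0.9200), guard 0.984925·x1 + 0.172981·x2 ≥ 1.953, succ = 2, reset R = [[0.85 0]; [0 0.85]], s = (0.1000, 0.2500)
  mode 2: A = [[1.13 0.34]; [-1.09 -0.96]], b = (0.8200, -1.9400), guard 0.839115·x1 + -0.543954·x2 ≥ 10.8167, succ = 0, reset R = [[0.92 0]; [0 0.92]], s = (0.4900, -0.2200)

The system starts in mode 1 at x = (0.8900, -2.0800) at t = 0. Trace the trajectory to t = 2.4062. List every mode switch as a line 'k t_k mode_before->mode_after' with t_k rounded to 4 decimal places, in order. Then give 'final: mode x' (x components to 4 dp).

Mode 1: guard c·x = 1.9530 hit at Δt = 0.6722 (t = 0.6722), x⁻ = (2.1784, -1.1134) → reset → x⁺ = (1.9517, -0.6964), jump to mode 2
Mode 2: guard c·x = 10.8167 hit at Δt = 1.3548 (t = 2.0270), x⁻ = (8.8753, -6.1942) → reset → x⁺ = (8.6552, -5.9186), jump to mode 0
Mode 0: flow for 0.3792 to horizon, guard not reached → x = (10.1748, -2.3033)

1 0.6722 1->2
2 2.0270 2->0
final: 0 10.1748 -2.3033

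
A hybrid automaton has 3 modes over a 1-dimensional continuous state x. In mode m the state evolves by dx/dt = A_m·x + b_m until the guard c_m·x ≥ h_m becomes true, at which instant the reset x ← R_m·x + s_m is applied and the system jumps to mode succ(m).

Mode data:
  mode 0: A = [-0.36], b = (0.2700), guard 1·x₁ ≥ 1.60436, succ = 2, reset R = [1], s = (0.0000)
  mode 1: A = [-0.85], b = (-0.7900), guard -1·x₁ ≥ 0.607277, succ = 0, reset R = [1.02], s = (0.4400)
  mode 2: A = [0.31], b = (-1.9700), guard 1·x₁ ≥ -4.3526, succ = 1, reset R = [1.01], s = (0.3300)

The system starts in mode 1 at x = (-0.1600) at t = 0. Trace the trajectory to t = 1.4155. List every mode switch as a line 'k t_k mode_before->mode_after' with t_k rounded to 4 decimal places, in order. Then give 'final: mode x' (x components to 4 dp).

Mode 1: guard c·x = 0.6073 hit at Δt = 1.0243 (t = 1.0243), x⁻ = (-0.6073) → reset → x⁺ = (-0.1794), jump to mode 0
Mode 0: flow for 0.3912 to horizon, guard not reached → x = (-0.0573)

1 1.0243 1->0
final: 0 -0.0573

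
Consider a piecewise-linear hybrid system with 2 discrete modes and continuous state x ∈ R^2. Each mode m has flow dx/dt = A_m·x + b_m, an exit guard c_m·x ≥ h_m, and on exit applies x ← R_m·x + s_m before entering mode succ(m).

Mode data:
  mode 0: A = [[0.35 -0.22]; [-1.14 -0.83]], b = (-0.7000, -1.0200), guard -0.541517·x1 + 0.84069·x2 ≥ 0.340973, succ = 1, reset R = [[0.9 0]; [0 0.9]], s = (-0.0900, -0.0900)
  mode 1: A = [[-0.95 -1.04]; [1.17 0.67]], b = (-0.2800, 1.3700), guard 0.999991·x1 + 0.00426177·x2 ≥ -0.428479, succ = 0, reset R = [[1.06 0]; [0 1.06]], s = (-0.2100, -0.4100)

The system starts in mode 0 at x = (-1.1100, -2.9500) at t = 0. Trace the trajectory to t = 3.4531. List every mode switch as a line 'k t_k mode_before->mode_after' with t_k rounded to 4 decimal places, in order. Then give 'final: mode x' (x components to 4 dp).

Mode 0: guard c·x = 0.3410 hit at Δt = 0.9922 (t = 0.9922), x⁻ = (-1.9107, -0.8252) → reset → x⁺ = (-1.8096, -0.8327), jump to mode 1
Mode 1: guard c·x = -0.4285 hit at Δt = 0.7214 (t = 1.7136), x⁻ = (-0.4230, -1.2968) → reset → x⁺ = (-0.6583, -1.7846), jump to mode 0
Mode 0: guard c·x = 0.3410 hit at Δt = 1.0663 (t = 2.7799), x⁻ = (-1.5160, -0.5709) → reset → x⁺ = (-1.4544, -0.6039), jump to mode 1
Mode 1: flow for 0.6732 to horizon, guard not reached → x = (-0.5210, -0.7600)

1 0.9922 0->1
2 1.7136 1->0
3 2.7799 0->1
final: 1 -0.5210 -0.7600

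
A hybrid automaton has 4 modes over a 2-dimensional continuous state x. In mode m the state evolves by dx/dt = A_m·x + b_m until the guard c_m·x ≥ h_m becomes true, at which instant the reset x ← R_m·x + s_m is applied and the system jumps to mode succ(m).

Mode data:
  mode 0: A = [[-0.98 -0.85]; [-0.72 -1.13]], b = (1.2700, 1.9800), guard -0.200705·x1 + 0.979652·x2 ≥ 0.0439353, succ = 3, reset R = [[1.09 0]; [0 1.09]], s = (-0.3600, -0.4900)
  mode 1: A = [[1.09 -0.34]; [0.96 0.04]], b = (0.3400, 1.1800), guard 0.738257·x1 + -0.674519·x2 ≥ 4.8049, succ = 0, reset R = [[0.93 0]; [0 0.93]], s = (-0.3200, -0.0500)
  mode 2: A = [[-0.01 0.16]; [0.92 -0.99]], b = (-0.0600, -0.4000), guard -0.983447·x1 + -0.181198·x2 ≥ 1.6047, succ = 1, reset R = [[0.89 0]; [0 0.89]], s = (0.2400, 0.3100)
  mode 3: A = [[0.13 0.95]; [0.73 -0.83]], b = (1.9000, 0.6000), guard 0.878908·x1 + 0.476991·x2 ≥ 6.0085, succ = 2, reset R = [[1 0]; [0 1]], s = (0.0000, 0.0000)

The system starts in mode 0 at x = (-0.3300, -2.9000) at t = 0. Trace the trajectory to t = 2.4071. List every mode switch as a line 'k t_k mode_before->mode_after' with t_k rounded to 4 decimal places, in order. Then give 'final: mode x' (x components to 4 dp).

1 1.4227 0->3
final: 3 3.6628 1.4747

Mode 0: guard c·x = 0.0439 hit at Δt = 1.4227 (t = 1.4227), x⁻ = (1.2061, 0.2919) → reset → x⁺ = (0.9547, -0.1718), jump to mode 3
Mode 3: flow for 0.9844 to horizon, guard not reached → x = (3.6628, 1.4747)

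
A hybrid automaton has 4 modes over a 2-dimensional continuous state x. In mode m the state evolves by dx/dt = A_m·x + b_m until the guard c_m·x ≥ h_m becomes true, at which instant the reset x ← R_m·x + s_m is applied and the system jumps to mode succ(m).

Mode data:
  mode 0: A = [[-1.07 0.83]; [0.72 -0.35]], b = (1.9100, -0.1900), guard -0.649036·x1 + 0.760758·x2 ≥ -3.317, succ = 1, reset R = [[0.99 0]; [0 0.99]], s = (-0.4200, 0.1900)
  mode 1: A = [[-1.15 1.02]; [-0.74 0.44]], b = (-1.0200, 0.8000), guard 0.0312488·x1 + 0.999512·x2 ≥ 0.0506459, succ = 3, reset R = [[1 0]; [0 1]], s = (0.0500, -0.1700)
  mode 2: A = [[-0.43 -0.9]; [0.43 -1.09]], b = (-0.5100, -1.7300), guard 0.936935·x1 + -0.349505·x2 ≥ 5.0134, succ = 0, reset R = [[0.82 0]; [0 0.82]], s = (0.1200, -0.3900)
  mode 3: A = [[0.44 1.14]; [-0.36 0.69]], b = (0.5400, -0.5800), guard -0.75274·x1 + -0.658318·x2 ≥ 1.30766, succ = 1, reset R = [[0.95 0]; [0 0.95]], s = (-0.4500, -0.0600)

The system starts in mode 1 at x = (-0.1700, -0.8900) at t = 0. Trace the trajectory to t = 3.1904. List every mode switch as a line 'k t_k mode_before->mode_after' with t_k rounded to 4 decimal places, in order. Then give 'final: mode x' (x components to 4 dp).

1 0.9044 1->3
2 2.0888 3->1
3 2.5598 1->3
final: 3 -1.4446 -0.1891

Mode 1: guard c·x = 0.0506 hit at Δt = 0.9044 (t = 0.9044), x⁻ = (-0.8582, 0.0775) → reset → x⁺ = (-0.8082, -0.0925), jump to mode 3
Mode 3: guard c·x = 1.3077 hit at Δt = 1.1844 (t = 2.0888), x⁻ = (-1.1236, -0.7016) → reset → x⁺ = (-1.5174, -0.7265), jump to mode 1
Mode 1: guard c·x = 0.0506 hit at Δt = 0.4710 (t = 2.5598), x⁻ = (-1.3611, 0.0932) → reset → x⁺ = (-1.3111, -0.0768), jump to mode 3
Mode 3: flow for 0.6306 to horizon, guard not reached → x = (-1.4446, -0.1891)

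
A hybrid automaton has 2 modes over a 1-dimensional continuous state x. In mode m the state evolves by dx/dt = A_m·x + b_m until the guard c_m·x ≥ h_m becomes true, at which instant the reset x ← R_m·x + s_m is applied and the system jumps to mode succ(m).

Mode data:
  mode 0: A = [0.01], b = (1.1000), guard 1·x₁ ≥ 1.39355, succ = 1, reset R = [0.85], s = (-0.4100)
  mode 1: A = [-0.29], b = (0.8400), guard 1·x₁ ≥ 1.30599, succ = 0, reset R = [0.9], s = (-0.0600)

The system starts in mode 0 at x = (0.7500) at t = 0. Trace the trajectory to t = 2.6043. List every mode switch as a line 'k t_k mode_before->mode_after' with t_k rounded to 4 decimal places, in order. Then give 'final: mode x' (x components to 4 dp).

1 0.5794 0->1
2 1.5735 1->0
3 1.8235 0->1
final: 1 1.2045

Mode 0: guard c·x = 1.3936 hit at Δt = 0.5794 (t = 0.5794), x⁻ = (1.3935) → reset → x⁺ = (0.7745), jump to mode 1
Mode 1: guard c·x = 1.3060 hit at Δt = 0.9941 (t = 1.5735), x⁻ = (1.3060) → reset → x⁺ = (1.1154), jump to mode 0
Mode 0: guard c·x = 1.3936 hit at Δt = 0.2500 (t = 1.8235), x⁻ = (1.3936) → reset → x⁺ = (0.7745), jump to mode 1
Mode 1: flow for 0.7808 to horizon, guard not reached → x = (1.2045)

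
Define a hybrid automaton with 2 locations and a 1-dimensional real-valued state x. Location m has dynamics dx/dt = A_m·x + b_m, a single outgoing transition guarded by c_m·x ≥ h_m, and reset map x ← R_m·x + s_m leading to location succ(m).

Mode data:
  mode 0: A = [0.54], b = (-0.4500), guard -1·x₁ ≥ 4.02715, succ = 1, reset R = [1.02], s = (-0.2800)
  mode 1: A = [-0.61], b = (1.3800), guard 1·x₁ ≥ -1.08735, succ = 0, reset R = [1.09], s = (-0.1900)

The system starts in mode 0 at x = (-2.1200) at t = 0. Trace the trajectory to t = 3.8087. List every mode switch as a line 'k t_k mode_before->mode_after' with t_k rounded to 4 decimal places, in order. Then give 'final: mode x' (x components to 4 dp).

1 0.9226 0->1
2 2.0468 1->0
3 3.5075 0->1
final: 1 -3.2717

Mode 0: guard c·x = 4.0271 hit at Δt = 0.9226 (t = 0.9226), x⁻ = (-4.0271) → reset → x⁺ = (-4.3877), jump to mode 1
Mode 1: guard c·x = -1.0874 hit at Δt = 1.1242 (t = 2.0468), x⁻ = (-1.0873) → reset → x⁺ = (-1.3752), jump to mode 0
Mode 0: guard c·x = 4.0271 hit at Δt = 1.4607 (t = 3.5075), x⁻ = (-4.0271) → reset → x⁺ = (-4.3877), jump to mode 1
Mode 1: flow for 0.3012 to horizon, guard not reached → x = (-3.2717)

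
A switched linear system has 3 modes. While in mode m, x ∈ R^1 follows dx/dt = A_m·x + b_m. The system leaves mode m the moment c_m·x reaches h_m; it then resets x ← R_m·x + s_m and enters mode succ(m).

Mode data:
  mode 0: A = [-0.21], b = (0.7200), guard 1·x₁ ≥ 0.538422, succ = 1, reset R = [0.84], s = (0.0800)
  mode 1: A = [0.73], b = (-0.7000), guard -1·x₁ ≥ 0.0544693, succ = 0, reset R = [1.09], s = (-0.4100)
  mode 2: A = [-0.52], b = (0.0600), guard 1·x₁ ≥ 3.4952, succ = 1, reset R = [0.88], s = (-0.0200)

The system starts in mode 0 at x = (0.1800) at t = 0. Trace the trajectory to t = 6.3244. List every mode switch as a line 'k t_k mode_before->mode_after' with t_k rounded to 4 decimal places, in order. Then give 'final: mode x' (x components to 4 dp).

Mode 0: guard c·x = 0.5384 hit at Δt = 0.5567 (t = 0.5567), x⁻ = (0.5384) → reset → x⁺ = (0.5323), jump to mode 1
Mode 1: guard c·x = 0.0545 hit at Δt = 1.1851 (t = 1.7418), x⁻ = (-0.0545) → reset → x⁺ = (-0.4694), jump to mode 0
Mode 0: guard c·x = 0.5384 hit at Δt = 1.4245 (t = 3.1663), x⁻ = (0.5384) → reset → x⁺ = (0.5323), jump to mode 1
Mode 1: guard c·x = 0.0545 hit at Δt = 1.1851 (t = 4.3514), x⁻ = (-0.0545) → reset → x⁺ = (-0.4694), jump to mode 0
Mode 0: guard c·x = 0.5384 hit at Δt = 1.4245 (t = 5.7759), x⁻ = (0.5384) → reset → x⁺ = (0.5323), jump to mode 1
Mode 1: flow for 0.5485 to horizon, guard not reached → x = (0.3222)

1 0.5567 0->1
2 1.7418 1->0
3 3.1663 0->1
4 4.3514 1->0
5 5.7759 0->1
final: 1 0.3222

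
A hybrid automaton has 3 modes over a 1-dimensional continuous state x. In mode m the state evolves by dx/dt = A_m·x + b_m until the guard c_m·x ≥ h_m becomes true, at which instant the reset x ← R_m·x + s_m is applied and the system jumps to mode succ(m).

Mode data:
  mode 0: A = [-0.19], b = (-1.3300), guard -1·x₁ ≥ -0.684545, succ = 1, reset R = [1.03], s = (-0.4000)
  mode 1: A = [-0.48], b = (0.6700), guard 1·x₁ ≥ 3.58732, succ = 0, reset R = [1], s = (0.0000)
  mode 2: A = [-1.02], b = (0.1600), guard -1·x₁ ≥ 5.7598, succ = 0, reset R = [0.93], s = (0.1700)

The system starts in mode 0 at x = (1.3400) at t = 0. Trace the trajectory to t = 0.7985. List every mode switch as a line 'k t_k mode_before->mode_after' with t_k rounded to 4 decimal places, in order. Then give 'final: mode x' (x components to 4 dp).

1 0.4308 0->1
final: 1 0.4816

Mode 0: guard c·x = -0.6845 hit at Δt = 0.4308 (t = 0.4308), x⁻ = (0.6845) → reset → x⁺ = (0.3051), jump to mode 1
Mode 1: flow for 0.3677 to horizon, guard not reached → x = (0.4816)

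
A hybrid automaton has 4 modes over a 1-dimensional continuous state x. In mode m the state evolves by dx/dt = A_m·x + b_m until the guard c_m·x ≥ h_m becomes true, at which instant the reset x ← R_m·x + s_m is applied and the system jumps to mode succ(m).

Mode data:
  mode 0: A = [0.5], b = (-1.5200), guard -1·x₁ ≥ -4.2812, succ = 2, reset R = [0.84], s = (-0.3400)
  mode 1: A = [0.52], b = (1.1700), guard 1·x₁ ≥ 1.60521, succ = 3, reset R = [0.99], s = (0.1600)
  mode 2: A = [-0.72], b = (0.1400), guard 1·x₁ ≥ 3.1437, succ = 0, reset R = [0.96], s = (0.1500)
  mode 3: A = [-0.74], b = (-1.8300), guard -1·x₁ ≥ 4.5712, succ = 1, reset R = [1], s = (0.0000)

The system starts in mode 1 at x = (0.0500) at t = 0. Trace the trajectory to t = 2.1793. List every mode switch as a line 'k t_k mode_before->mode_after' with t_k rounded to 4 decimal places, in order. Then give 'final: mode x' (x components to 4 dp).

1 0.9933 1->3
final: 3 -0.7176

Mode 1: guard c·x = 1.6052 hit at Δt = 0.9933 (t = 0.9933), x⁻ = (1.6052) → reset → x⁺ = (1.7492), jump to mode 3
Mode 3: flow for 1.1860 to horizon, guard not reached → x = (-0.7176)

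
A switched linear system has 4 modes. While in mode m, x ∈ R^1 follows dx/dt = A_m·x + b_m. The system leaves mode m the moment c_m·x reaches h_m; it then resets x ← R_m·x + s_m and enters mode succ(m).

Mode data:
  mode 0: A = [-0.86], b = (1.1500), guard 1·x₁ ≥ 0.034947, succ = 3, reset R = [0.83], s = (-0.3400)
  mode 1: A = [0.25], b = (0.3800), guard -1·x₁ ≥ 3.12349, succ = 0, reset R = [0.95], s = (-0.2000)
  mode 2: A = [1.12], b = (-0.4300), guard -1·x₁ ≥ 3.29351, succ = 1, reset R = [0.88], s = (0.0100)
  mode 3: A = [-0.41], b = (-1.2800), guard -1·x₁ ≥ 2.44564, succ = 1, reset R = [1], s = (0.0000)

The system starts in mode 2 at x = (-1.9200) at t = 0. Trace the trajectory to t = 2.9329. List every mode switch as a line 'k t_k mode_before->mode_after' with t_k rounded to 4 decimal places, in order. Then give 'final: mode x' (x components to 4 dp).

Mode 2: guard c·x = 3.2935 hit at Δt = 0.4175 (t = 0.4175), x⁻ = (-3.2935) → reset → x⁺ = (-2.8883), jump to mode 1
Mode 1: guard c·x = 3.1235 hit at Δt = 0.6345 (t = 1.0520), x⁻ = (-3.1235) → reset → x⁺ = (-3.1673), jump to mode 0
Mode 0: guard c·x = 0.0349 hit at Δt = 1.4430 (t = 2.4950), x⁻ = (0.0349) → reset → x⁺ = (-0.3110), jump to mode 3
Mode 3: flow for 0.4379 to horizon, guard not reached → x = (-0.7730)

1 0.4175 2->1
2 1.0520 1->0
3 2.4950 0->3
final: 3 -0.7730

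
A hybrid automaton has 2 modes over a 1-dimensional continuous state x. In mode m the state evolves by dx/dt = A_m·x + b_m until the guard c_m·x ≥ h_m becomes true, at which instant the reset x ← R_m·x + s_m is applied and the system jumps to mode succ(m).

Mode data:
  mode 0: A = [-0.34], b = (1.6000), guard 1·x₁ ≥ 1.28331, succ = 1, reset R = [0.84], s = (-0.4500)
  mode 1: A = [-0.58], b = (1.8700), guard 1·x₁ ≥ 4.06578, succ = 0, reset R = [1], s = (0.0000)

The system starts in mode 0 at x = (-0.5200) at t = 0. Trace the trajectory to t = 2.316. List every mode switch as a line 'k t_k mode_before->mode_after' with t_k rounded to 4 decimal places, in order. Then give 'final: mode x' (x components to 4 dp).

Mode 0: guard c·x = 1.2833 hit at Δt = 1.2448 (t = 1.2448), x⁻ = (1.2833) → reset → x⁺ = (0.6280), jump to mode 1
Mode 1: flow for 1.0712 to horizon, guard not reached → x = (1.8294)

1 1.2448 0->1
final: 1 1.8294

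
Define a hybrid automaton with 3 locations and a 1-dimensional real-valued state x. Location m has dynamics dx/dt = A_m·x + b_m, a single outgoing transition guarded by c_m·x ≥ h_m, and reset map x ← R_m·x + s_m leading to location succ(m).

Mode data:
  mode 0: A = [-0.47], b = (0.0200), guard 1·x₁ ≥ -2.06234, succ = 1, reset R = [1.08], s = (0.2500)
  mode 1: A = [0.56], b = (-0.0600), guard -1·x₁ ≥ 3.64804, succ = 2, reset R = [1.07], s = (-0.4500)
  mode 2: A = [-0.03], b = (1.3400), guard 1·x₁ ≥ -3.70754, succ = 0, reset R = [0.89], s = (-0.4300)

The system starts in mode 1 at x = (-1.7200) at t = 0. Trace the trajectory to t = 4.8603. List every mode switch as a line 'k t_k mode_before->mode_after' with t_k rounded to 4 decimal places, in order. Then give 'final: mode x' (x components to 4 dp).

Mode 1: guard c·x = 3.6480 hit at Δt = 1.2864 (t = 1.2864), x⁻ = (-3.6480) → reset → x⁺ = (-4.3534), jump to mode 2
Mode 2: guard c·x = -3.7075 hit at Δt = 0.4421 (t = 1.7285), x⁻ = (-3.7075) → reset → x⁺ = (-3.7297), jump to mode 0
Mode 0: guard c·x = -2.0623 hit at Δt = 1.2413 (t = 2.9698), x⁻ = (-2.0623) → reset → x⁺ = (-1.9773), jump to mode 1
Mode 1: guard c·x = 3.6480 hit at Δt = 1.0511 (t = 4.0209), x⁻ = (-3.6480) → reset → x⁺ = (-4.3534), jump to mode 2
Mode 2: guard c·x = -3.7075 hit at Δt = 0.4421 (t = 4.4630), x⁻ = (-3.7075) → reset → x⁺ = (-3.7297), jump to mode 0
Mode 0: flow for 0.3973 to horizon, guard not reached → x = (-3.0872)

1 1.2864 1->2
2 1.7285 2->0
3 2.9698 0->1
4 4.0209 1->2
5 4.4630 2->0
final: 0 -3.0872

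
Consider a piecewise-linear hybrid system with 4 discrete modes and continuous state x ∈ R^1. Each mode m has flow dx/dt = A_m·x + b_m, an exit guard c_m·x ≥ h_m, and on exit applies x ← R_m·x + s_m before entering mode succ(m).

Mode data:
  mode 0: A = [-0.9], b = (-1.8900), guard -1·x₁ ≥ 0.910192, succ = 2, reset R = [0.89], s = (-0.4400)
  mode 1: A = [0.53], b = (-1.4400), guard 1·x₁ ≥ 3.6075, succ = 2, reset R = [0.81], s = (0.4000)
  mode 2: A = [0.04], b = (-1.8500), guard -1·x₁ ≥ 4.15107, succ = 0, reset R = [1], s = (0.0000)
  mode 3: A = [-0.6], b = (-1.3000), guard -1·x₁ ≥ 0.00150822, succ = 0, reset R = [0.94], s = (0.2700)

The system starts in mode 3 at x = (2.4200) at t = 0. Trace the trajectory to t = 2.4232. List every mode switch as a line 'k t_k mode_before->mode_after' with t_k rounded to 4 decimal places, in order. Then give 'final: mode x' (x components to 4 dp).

1 1.2511 3->0
2 2.0161 0->2
final: 2 -2.0299

Mode 3: guard c·x = 0.0015 hit at Δt = 1.2511 (t = 1.2511), x⁻ = (-0.0015) → reset → x⁺ = (0.2686), jump to mode 0
Mode 0: guard c·x = 0.9102 hit at Δt = 0.7650 (t = 2.0161), x⁻ = (-0.9102) → reset → x⁺ = (-1.2501), jump to mode 2
Mode 2: flow for 0.4071 to horizon, guard not reached → x = (-2.0299)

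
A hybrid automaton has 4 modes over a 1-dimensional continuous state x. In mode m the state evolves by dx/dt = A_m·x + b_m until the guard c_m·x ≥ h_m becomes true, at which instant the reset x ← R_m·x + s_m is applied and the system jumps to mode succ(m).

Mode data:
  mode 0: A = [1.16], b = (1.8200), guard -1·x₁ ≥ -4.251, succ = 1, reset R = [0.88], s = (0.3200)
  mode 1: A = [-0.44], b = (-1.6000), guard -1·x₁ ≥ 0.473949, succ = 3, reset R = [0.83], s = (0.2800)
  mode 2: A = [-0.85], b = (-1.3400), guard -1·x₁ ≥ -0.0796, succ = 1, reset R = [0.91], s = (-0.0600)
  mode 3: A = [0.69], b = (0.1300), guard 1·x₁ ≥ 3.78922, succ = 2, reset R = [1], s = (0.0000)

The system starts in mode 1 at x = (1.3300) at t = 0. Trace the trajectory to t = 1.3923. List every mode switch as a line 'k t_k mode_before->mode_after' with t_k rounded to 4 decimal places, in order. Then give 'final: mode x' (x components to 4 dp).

1 1.0258 1->3
final: 3 -0.0918

Mode 1: guard c·x = 0.4739 hit at Δt = 1.0258 (t = 1.0258), x⁻ = (-0.4739) → reset → x⁺ = (-0.1134), jump to mode 3
Mode 3: flow for 0.3665 to horizon, guard not reached → x = (-0.0918)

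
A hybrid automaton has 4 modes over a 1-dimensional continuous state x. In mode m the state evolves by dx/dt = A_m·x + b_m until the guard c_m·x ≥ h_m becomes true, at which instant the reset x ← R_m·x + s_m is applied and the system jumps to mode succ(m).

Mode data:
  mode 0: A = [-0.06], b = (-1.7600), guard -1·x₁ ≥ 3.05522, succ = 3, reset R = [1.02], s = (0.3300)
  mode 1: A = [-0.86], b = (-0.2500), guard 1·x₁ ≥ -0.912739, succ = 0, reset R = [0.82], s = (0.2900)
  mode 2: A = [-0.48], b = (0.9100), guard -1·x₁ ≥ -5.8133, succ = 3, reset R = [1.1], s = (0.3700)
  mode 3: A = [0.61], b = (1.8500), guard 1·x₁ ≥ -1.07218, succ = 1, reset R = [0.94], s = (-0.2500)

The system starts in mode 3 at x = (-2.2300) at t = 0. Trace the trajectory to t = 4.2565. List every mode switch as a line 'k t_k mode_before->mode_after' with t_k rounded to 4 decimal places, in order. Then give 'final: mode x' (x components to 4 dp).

Mode 3: guard c·x = -1.0722 hit at Δt = 1.4638 (t = 1.4638), x⁻ = (-1.0722) → reset → x⁺ = (-1.2578), jump to mode 1
Mode 1: guard c·x = -0.9127 hit at Δt = 0.5132 (t = 1.9770), x⁻ = (-0.9127) → reset → x⁺ = (-0.4584), jump to mode 0
Mode 0: guard c·x = 3.0552 hit at Δt = 1.5706 (t = 3.5476), x⁻ = (-3.0552) → reset → x⁺ = (-2.7863), jump to mode 3
Mode 3: flow for 0.7089 to horizon, guard not reached → x = (-2.6530)

1 1.4638 3->1
2 1.9770 1->0
3 3.5476 0->3
final: 3 -2.6530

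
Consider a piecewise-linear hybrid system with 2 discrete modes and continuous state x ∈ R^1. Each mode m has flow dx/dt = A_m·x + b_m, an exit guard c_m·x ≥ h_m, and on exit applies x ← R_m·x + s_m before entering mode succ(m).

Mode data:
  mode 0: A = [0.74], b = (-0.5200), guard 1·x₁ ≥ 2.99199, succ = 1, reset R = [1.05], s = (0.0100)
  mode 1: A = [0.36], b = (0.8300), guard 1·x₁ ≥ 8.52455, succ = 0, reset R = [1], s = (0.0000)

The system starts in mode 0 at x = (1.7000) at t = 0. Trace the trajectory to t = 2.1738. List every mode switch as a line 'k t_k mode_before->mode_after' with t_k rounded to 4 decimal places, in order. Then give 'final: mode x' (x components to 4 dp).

Mode 0: guard c·x = 2.9920 hit at Δt = 1.1229 (t = 1.1229), x⁻ = (2.9920) → reset → x⁺ = (3.1516), jump to mode 1
Mode 1: flow for 1.0509 to horizon, guard not reached → x = (5.6610)

1 1.1229 0->1
final: 1 5.6610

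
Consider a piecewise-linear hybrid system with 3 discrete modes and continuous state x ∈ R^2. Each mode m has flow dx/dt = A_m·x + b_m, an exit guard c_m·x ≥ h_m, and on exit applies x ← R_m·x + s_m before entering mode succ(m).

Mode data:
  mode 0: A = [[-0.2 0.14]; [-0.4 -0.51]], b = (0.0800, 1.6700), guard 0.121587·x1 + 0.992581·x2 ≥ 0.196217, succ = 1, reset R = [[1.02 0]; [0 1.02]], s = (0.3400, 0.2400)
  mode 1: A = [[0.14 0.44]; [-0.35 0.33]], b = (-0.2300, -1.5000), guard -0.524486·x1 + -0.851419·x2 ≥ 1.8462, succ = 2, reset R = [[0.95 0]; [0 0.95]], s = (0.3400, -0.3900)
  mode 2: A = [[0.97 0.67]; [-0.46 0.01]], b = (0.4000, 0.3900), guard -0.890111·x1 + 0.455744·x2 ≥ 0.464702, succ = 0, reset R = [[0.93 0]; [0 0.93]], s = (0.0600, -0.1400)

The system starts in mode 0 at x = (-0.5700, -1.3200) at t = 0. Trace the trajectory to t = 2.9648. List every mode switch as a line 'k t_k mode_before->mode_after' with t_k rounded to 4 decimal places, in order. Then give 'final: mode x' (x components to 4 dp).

Mode 0: guard c·x = 0.1962 hit at Δt = 0.7402 (t = 0.7402), x⁻ = (-0.4809, 0.2566) → reset → x⁺ = (-0.1505, 0.5017), jump to mode 1
Mode 1: guard c·x = 1.8462 hit at Δt = 1.3938 (t = 2.1340), x⁻ = (-0.8615, -1.6377) → reset → x⁺ = (-0.4784, -1.9458), jump to mode 2
Mode 2: guard c·x = 0.4647 hit at Δt = 0.5135 (t = 2.6475), x⁻ = (-1.3148, -1.5483) → reset → x⁺ = (-1.1628, -1.5799), jump to mode 0
Mode 0: flow for 0.3173 to horizon, guard not reached → x = (-1.1155, -0.7209)

1 0.7402 0->1
2 2.1340 1->2
3 2.6475 2->0
final: 0 -1.1155 -0.7209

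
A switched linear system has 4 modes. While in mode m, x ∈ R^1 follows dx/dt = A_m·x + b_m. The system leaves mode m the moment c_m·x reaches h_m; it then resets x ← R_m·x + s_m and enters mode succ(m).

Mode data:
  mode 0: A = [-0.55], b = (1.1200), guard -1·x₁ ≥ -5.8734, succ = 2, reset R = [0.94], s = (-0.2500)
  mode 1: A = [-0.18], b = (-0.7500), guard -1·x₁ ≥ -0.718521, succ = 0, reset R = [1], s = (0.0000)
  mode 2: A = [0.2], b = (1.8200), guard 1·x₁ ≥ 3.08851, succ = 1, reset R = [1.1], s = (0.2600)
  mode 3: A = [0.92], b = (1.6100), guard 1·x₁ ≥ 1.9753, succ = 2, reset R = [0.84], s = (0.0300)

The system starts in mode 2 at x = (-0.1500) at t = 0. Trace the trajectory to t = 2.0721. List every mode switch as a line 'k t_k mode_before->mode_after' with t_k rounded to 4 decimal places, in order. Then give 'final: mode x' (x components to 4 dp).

1 1.5442 2->1
final: 1 2.9481

Mode 2: guard c·x = 3.0885 hit at Δt = 1.5442 (t = 1.5442), x⁻ = (3.0885) → reset → x⁺ = (3.6574), jump to mode 1
Mode 1: flow for 0.5279 to horizon, guard not reached → x = (2.9481)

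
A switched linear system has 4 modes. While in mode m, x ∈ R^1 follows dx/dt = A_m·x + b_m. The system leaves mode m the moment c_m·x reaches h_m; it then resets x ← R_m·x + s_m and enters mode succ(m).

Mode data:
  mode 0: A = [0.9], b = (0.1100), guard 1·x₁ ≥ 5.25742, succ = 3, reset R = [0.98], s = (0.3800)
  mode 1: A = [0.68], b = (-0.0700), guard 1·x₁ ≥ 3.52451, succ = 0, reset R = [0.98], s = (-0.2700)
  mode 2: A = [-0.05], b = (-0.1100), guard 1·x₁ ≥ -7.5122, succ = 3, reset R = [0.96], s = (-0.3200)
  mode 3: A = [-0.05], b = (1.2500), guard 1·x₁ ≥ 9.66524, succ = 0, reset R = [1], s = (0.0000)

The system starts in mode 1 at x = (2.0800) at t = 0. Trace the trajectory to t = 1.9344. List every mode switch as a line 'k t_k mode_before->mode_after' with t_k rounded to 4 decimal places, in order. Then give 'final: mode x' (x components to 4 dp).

1 0.8066 1->0
2 1.3475 0->3
final: 3 6.0953

Mode 1: guard c·x = 3.5245 hit at Δt = 0.8066 (t = 0.8066), x⁻ = (3.5245) → reset → x⁺ = (3.1840), jump to mode 0
Mode 0: guard c·x = 5.2574 hit at Δt = 0.5409 (t = 1.3475), x⁻ = (5.2574) → reset → x⁺ = (5.5323), jump to mode 3
Mode 3: flow for 0.5869 to horizon, guard not reached → x = (6.0953)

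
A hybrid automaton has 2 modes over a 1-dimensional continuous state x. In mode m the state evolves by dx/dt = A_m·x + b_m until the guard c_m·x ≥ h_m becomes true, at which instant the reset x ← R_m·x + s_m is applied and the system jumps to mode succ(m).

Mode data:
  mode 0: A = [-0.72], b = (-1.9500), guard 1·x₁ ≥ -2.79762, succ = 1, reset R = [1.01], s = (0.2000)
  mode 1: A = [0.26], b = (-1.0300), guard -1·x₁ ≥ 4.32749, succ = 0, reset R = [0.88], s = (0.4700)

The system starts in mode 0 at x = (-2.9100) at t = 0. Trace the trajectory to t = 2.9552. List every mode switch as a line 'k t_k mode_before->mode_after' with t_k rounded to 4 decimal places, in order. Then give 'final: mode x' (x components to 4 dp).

1 1.1316 0->1
2 2.0155 1->0
final: 0 -3.0285

Mode 0: guard c·x = -2.7976 hit at Δt = 1.1316 (t = 1.1316), x⁻ = (-2.7976) → reset → x⁺ = (-2.6256), jump to mode 1
Mode 1: guard c·x = 4.3275 hit at Δt = 0.8839 (t = 2.0155), x⁻ = (-4.3275) → reset → x⁺ = (-3.3382), jump to mode 0
Mode 0: flow for 0.9397 to horizon, guard not reached → x = (-3.0285)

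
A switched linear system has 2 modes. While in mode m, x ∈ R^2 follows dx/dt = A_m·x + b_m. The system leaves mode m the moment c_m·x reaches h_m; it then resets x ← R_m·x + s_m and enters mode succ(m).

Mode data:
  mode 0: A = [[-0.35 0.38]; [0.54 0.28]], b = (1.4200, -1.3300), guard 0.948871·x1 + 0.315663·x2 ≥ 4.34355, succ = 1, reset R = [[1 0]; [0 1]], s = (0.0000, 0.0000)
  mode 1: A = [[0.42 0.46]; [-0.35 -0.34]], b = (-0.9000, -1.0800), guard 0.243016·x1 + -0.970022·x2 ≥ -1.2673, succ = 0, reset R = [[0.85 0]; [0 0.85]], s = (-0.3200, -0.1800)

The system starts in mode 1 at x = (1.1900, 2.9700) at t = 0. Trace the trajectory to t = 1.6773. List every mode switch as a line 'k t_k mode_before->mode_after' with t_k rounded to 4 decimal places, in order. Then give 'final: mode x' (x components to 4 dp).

1 0.5342 1->0
final: 0 2.4563 1.2369

Mode 1: guard c·x = -1.2673 hit at Δt = 0.5342 (t = 0.5342), x⁻ = (1.5975, 1.7067) → reset → x⁺ = (1.0379, 1.2707), jump to mode 0
Mode 0: flow for 1.1431 to horizon, guard not reached → x = (2.4563, 1.2369)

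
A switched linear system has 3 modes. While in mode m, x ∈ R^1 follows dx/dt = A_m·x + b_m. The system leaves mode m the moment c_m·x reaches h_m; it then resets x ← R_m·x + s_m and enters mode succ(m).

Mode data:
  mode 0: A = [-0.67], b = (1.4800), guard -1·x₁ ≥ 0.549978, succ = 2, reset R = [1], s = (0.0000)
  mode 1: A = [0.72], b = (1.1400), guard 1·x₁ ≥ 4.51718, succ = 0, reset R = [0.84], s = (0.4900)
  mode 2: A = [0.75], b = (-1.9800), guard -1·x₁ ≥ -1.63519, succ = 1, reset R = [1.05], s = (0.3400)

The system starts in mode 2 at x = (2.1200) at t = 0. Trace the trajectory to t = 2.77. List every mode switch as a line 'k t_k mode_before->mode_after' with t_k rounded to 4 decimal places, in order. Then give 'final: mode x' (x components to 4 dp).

Mode 2: guard c·x = -1.6352 hit at Δt = 0.8783 (t = 0.8783), x⁻ = (1.6352) → reset → x⁺ = (2.0569), jump to mode 1
Mode 1: guard c·x = 4.5172 hit at Δt = 0.7171 (t = 1.5954), x⁻ = (4.5172) → reset → x⁺ = (4.2844), jump to mode 0
Mode 0: flow for 1.1746 to horizon, guard not reached → x = (3.1537)

1 0.8783 2->1
2 1.5954 1->0
final: 0 3.1537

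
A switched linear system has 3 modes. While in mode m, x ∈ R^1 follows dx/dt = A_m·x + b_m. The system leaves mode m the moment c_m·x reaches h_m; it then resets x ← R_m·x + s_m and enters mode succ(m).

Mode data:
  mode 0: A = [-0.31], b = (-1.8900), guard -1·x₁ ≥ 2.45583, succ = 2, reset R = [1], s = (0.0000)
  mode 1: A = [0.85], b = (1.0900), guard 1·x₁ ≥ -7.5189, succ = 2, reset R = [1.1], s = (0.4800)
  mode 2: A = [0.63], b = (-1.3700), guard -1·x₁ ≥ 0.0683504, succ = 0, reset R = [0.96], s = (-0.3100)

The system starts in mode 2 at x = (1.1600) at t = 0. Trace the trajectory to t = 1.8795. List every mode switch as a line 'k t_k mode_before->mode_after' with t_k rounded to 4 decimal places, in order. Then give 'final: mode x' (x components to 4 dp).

1 1.2592 2->0
final: 0 -1.3764

Mode 2: guard c·x = 0.0684 hit at Δt = 1.2592 (t = 1.2592), x⁻ = (-0.0684) → reset → x⁺ = (-0.3756), jump to mode 0
Mode 0: flow for 0.6203 to horizon, guard not reached → x = (-1.3764)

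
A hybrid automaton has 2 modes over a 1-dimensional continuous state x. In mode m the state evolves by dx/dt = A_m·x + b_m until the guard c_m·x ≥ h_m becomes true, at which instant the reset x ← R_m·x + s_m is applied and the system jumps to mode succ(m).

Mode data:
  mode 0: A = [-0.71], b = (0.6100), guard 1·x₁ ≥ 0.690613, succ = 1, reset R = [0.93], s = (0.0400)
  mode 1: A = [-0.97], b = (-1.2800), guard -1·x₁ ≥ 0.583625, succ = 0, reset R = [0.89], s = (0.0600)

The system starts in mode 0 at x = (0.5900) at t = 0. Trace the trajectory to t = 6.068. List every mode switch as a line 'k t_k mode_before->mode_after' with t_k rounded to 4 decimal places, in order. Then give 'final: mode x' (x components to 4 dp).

Mode 0: guard c·x = 0.6906 hit at Δt = 0.6593 (t = 0.6593), x⁻ = (0.6906) → reset → x⁺ = (0.6823), jump to mode 1
Mode 1: guard c·x = 0.5836 hit at Δt = 1.0316 (t = 1.6909), x⁻ = (-0.5836) → reset → x⁺ = (-0.4594), jump to mode 0
Mode 0: guard c·x = 0.6906 hit at Δt = 2.8974 (t = 4.5883), x⁻ = (0.6906) → reset → x⁺ = (0.6823), jump to mode 1
Mode 1: guard c·x = 0.5836 hit at Δt = 1.0316 (t = 5.6199), x⁻ = (-0.5836) → reset → x⁺ = (-0.4594), jump to mode 0
Mode 0: flow for 0.4481 to horizon, guard not reached → x = (-0.1001)

1 0.6593 0->1
2 1.6909 1->0
3 4.5883 0->1
4 5.6199 1->0
final: 0 -0.1001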